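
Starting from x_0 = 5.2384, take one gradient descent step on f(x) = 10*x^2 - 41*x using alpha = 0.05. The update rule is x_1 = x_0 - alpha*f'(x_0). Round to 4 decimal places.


We compute the gradient at x_0 and apply the update.
f'(x) = 20*x - 41
f'(5.2384) = 20*5.2384 - 41 = 63.768
x_1 = 5.2384 - 0.05*63.768 = 2.05


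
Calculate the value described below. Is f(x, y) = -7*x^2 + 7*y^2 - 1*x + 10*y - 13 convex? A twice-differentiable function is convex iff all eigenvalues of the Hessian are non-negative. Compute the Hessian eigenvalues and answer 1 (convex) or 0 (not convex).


The Hessian of f(x,y) = -7*x^2 + 7*y^2 - 1*x + 10*y - 13 is:
H = [[-14, 0], [0, 14]]
Trace = -14 + 14 = 0
Determinant = -14*14 - (0)^2 = -196
Discriminant = (0)^2 - 4*-196 = 784.0
Eigenvalues: lambda_1 = -14.0, lambda_2 = 14.0
The function is not convex.

0


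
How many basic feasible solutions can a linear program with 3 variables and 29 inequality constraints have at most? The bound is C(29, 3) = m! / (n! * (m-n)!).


Each vertex corresponds to some choice of n active constraints out of m, so the number of vertices is at most C(m, n) = m! / (n!(m-n)!).
m = 29, n = 3
Numerator: 29 * 28 * 27
Denominator: 3! = 6
C(29, 3) = 3654


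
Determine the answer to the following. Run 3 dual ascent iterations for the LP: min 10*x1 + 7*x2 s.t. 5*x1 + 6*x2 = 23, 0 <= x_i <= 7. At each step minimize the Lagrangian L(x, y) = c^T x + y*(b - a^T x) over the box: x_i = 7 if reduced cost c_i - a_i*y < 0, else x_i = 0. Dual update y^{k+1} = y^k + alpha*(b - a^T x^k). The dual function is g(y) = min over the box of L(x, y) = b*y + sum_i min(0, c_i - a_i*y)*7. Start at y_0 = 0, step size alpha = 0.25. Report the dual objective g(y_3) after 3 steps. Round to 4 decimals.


Dual ascent for LP: min 10*x1 + 7*x2, 5*x1 + 6*x2 = 23, 0 <= x_i <= 7
Step 1: y^k = 0.0, reduced costs: (10.0, 7.0)
  x^k = (0.0, 0.0), subgradient = b - a^T x = 23.0
  y^{k+1} = 0.0 + 0.25*23.0 = 5.75
Step 2: y^k = 5.75, reduced costs: (-18.75, -27.5)
  x^k = (7.0, 7.0), subgradient = b - a^T x = -54.0
  y^{k+1} = 5.75 + 0.25*-54.0 = -7.75
Step 3: y^k = -7.75, reduced costs: (48.75, 53.5)
  x^k = (0.0, 0.0), subgradient = b - a^T x = 23.0
  y^{k+1} = -7.75 + 0.25*23.0 = -2.0
Dual objective at y_3 = -2.0: reduced costs (20.0, 19.0), box minimizer x = (0.0, 0.0)
g(y_3) = b*y + (c1 - a1*y)*x1 + (c2 - a2*y)*x2 = 23*(-2.0) + 20.0*0.0 + 19.0*0.0 = -46.0 + 0.0 + 0.0 = -46.0


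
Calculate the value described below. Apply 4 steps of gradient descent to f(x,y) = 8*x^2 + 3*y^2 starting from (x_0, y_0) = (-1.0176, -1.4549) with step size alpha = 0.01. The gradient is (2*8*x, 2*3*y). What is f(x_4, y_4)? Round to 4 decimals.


Gradient descent on f(x,y) = 8*x^2 + 3*y^2.
Starting point: (-1.0176, -1.4549), alpha = 0.01
Step 1: grad_x = 2*8*-1.0176 = -16.2816, grad_y = 2*3*-1.4549 = -8.7294
  x_1 = -1.0176 - 0.01*-16.2816 = -0.8548
  y_1 = -1.4549 - 0.01*-8.7294 = -1.3676
Step 2: grad_x = 2*8*-0.8548 = -13.6765, grad_y = 2*3*-1.3676 = -8.2056
  x_2 = -0.8548 - 0.01*-13.6765 = -0.718
  y_2 = -1.3676 - 0.01*-8.2056 = -1.2855
Step 3: grad_x = 2*8*-0.718 = -11.4883, grad_y = 2*3*-1.2855 = -7.7133
  x_3 = -0.718 - 0.01*-11.4883 = -0.6031
  y_3 = -1.2855 - 0.01*-7.7133 = -1.2084
Step 4: grad_x = 2*8*-0.6031 = -9.6502, grad_y = 2*3*-1.2084 = -7.2505
  x_4 = -0.6031 - 0.01*-9.6502 = -0.5066
  y_4 = -1.2084 - 0.01*-7.2505 = -1.1359
f(-0.5066, -1.1359) = 8*(-0.5066)^2 + 3*(-1.1359)^2 = 5.9243


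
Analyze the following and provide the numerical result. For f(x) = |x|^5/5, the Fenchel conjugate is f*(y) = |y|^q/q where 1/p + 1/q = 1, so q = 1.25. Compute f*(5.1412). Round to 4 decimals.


The conjugate exponent q satisfies 1/p + 1/q = 1.
p = 5, so q = 5/(5 - 1) = 1.25
|y|^q = 5.1412^1.25 = 7.7416
f*(5.1412) = 7.7416 / 1.25 = 6.1933


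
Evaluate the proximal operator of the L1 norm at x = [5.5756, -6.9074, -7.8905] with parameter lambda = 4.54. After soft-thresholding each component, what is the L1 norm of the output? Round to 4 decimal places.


Soft-thresholding with lambda = 4.54:
prox(5.5756) = sign(5.5756)*max(|5.5756| - 4.54, 0) = 1.0356
prox(-6.9074) = sign(-6.9074)*max(|-6.9074| - 4.54, 0) = -2.3674
prox(-7.8905) = sign(-7.8905)*max(|-7.8905| - 4.54, 0) = -3.3505
prox(x) = [1.0356, -2.3674, -3.3505]
||prox(x)||_1 = 1.0356 + 2.3674 + 3.3505 = 6.7535


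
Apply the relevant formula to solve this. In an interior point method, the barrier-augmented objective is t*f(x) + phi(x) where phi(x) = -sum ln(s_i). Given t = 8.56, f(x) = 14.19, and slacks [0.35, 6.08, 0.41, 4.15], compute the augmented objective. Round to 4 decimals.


Step 1: Compute log-barrier.
ln values: [-1.0498, 1.805, -0.8916, 1.4231]
phi = -(-1.0498 + 1.805 - 0.8916 + 1.4231) = -1.2867
Step 2: Compute augmented objective.
t*f(x) = 8.56*14.19 = 121.4664
Total = 121.4664 - 1.2867 = 120.1797


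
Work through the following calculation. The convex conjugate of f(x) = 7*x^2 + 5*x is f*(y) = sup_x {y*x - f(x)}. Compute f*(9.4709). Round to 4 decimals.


f*(y) = sup_x {y*x - a*x^2 - b*x} = sup_x {(y-b)*x - a*x^2}
FOC: (y - b) - 2a*x = 0 => x* = (y - b)/(2a)
x* = (9.4709 - 5)/(2*7) = 0.3194
f*(9.4709) = (y-b)^2/(4a) = (9.4709 - 5)^2/(4*7)
= 19.9889/28 = 0.7139


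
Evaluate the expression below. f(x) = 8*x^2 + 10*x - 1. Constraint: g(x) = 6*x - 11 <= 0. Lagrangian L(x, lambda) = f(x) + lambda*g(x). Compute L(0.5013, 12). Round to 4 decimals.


Step 1: Evaluate f(x).
f(0.5013) = 8*0.5013^2 + 10*0.5013 - 1 = 6.0234
Step 2: Evaluate g(x).
g(0.5013) = 6*0.5013 - 11 = -7.9922
Step 3: Compute Lagrangian.
L = 6.0234 + 12*-7.9922 = -89.883


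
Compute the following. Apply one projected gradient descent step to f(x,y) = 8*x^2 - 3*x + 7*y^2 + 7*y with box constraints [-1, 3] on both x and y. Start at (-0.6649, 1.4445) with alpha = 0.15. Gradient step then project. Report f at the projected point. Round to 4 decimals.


Step 1: Compute gradient at (-0.6649, 1.4445).
grad_x = 2*8*-0.6649 - 3 = -13.6384
grad_y = 2*7*1.4445 + 7 = 27.223
Step 2: Gradient step.
x_raw = -0.6649 - 0.15*-13.6384 = 1.3809
y_raw = 1.4445 - 0.15*27.223 = -2.639
Step 3: Project onto [-1, 3].
x_proj = clip(1.3809) = 1.3809
y_proj = clip(-2.639) = -1.0
Step 4: Evaluate f.
f(1.3809, -1.0) = 11.1116


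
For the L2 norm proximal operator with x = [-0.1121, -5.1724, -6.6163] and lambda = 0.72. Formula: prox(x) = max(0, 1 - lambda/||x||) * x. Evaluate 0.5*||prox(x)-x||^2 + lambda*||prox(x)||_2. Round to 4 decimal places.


Step 1: Compute ||x||.
||x|| = 8.3989
Step 2: Compute scaling factor.
scale = max(0, 1 - 0.72/8.3989) = 0.9143
Step 3: prox(x) = [-0.1025, -4.729, -6.0491]
||prox(x)|| = 7.6789
Step 4: Proximal objective.
0.5*||prox-x||^2 = 0.2592
lambda*||prox|| = 5.5288
Total = 5.788


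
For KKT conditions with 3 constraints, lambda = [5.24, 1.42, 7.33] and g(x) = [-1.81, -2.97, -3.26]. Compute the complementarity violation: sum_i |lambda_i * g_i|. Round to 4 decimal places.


KKT complementary slackness check:
lambda_1 * g_1 = 5.24 * -1.81 = -9.4844
lambda_2 * g_2 = 1.42 * -2.97 = -4.2174
lambda_3 * g_3 = 7.33 * -3.26 = -23.8958
Total violation = 9.4844 + 4.2174 + 23.8958 = 37.5976


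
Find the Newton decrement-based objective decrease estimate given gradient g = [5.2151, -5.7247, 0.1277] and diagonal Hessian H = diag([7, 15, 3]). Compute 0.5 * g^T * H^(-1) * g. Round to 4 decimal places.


Step 1: H is diagonal, so H^(-1) * g = [0.745, -0.3816, 0.0426].
Step 2: g^T H^(-1) g = sum_i g_i^2 / H_ii
  = (5.2151)^2/7 + (-5.7247)^2/15 + (0.1277)^2/3
  = 3.8853 + 2.1848 + 0.0054 = 6.0756
Step 3: Objective decrease = 0.5 * g^T H^(-1) g = 3.0378


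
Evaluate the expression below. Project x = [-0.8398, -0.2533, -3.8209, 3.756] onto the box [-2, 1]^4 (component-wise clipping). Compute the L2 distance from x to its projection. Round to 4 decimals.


Project each component onto [-2, 1].
clip(-0.8398) = -0.8398, clip(-0.2533) = -0.2533, clip(-3.8209) = -2.0, clip(3.756) = 1.0
Projection = [-0.8398, -0.2533, -2.0, 1.0]
Squared diffs: [0.0, 0.0, 3.3157, 7.5955]
Distance = sqrt(10.9112) = 3.3032


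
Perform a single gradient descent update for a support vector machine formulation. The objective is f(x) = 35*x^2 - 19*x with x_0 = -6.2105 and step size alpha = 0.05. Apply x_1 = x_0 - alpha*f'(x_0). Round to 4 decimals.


We compute the gradient at x_0 and apply the update.
f'(x) = 70*x - 19
f'(-6.2105) = 70*-6.2105 - 19 = -453.735
x_1 = -6.2105 - 0.05*-453.735 = 16.4763


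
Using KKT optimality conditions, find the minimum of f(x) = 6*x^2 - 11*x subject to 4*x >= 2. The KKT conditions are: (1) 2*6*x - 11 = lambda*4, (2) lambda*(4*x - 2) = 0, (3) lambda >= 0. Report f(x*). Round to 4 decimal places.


Step 1: Try lambda = 0 (constraint inactive).
Stationarity: 2*6*x - 11 = 0
x* = 11/(2*6) = 11/12 = 0.9167 (rounded; the exact value 11/12 is used below)
Check constraint: 4*0.9167 = 3.6668 >= 2 -- satisfied.
Step 2: Compute optimal value.
f(x*) = 6*(11/12)^2 - 11*(11/12) = -5.0417


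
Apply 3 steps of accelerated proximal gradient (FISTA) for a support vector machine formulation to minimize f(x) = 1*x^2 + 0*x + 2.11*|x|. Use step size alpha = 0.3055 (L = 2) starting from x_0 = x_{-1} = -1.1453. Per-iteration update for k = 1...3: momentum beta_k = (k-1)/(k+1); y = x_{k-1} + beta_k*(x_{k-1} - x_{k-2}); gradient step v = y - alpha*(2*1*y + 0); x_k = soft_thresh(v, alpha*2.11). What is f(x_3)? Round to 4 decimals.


FISTA on f(x) = 1*x^2 + 0*x + 2.11*|x|
L = 2, alpha = 0.3055
Iteration 1: beta = 0.0, y = -1.1453 + 0.0*(-1.1453 + 1.1453) = -1.1453
  grad(y) = -2.2906, v = y - alpha*grad = -0.4455
  prox(v) = soft_thresh(-0.4455, 0.6446) = 0.0
Iteration 2: beta = 0.3333, y = 0.0 + 0.3333*(0.0 + 1.1453) = 0.3818
  grad(y) = 0.7635, v = y - alpha*grad = 0.1485
  prox(v) = soft_thresh(0.1485, 0.6446) = 0.0
Iteration 3: beta = 0.5, y = 0.0 + 0.5*(0.0 - 0.0) = 0.0
  grad(y) = 0.0, v = y - alpha*grad = 0.0
  prox(v) = soft_thresh(0.0, 0.6446) = 0.0
f(x_3) = 1*0.0^2 + 0*0.0 + 2.11*|0.0| = 0.0


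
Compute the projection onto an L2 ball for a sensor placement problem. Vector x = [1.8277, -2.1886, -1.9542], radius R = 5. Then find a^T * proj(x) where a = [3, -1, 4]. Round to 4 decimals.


Step 1: Compute ||x|| (intermediates to 6 decimals).
||x|| = sqrt(1.8277^2 + (-2.1886)^2 + (-1.9542)^2) = 3.456784
Step 2: Project.
Since ||x|| <= R, proj = x (no scaling needed).
proj(x) = [1.8277, -2.1886, -1.9542]
Step 3: Dot product.
a^T * proj(x) = 3*1.8277 - 1*(-2.1886) + 4*(-1.9542) = -0.1451


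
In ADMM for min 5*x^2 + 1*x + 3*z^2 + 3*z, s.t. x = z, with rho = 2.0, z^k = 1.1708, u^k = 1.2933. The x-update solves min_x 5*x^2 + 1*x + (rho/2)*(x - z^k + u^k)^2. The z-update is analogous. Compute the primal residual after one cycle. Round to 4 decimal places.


ADMM iteration with rho = 2.0, z^k = 1.1708, u^k = 1.2933
Step 1: x-update.
Minimize 5*x^2 + 1*x + (2.0/2)*(x - 1.1708 + 1.2933)^2
FOC: (2*5 + 2.0)*x = -1 + 2.0*(1.1708 - 1.2933)
x^{k+1} = -0.1038
Step 2: z-update.
Minimize 3*z^2 + 3*z + (2.0/2)*(-0.1038 - z + 1.2933)^2
FOC: (2*3 + 2.0)*z = -3 + 2.0*(-0.1038 + 1.2933)
z^{k+1} = -0.0776
Step 3: u-update.
u^{k+1} = 1.2933 - 0.1038 + 0.0776 = 1.2672
Step 4: Primal residual = |-0.1038 + 0.0776| = 0.0261


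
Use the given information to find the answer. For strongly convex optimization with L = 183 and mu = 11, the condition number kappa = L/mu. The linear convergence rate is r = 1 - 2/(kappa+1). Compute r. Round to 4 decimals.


Step 1: Compute the condition number.
kappa = L/mu = 183/11 = 16.6364
Step 2: Compute the convergence rate.
r = 1 - 2/(kappa + 1) = 1 - 2*mu/(L + mu) = (L - mu)/(L + mu) = 172/194 = 0.8866


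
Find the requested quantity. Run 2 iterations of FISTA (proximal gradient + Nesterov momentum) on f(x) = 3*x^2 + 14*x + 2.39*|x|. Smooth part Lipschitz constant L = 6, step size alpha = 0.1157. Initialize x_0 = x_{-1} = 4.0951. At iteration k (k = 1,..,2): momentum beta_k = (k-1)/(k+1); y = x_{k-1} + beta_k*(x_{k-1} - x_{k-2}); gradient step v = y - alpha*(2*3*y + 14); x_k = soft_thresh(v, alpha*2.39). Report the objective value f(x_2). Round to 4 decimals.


FISTA on f(x) = 3*x^2 + 14*x + 2.39*|x|
L = 6, alpha = 0.1157
Iteration 1: beta = 0.0, y = 4.0951 + 0.0*(4.0951 - 4.0951) = 4.0951
  grad(y) = 38.5706, v = y - alpha*grad = -0.3675
  prox(v) = soft_thresh(-0.3675, 0.2765) = -0.091
Iteration 2: beta = 0.3333, y = -0.091 + 0.3333*(-0.091 - 4.0951) = -1.4864
  grad(y) = 5.0818, v = y - alpha*grad = -2.0743
  prox(v) = soft_thresh(-2.0743, 0.2765) = -1.7978
f(x_2) = 3*(-1.7978)^2 + 14*(-1.7978) + 2.39*|-1.7978| = -11.1762


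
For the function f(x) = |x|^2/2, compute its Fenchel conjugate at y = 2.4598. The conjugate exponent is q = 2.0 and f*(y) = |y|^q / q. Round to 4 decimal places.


The conjugate exponent q satisfies 1/p + 1/q = 1.
p = 2, so q = 2/(2 - 1) = 2.0
|y|^q = 2.4598^2.0 = 6.0506
f*(2.4598) = 6.0506 / 2.0 = 3.0253


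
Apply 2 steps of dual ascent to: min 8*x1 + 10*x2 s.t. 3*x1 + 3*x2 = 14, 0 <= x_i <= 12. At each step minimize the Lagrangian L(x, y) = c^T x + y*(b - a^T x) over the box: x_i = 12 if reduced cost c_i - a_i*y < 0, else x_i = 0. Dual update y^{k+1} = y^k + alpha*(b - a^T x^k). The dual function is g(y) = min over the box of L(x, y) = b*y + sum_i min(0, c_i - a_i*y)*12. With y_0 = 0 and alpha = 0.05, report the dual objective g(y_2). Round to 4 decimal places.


Dual ascent for LP: min 8*x1 + 10*x2, 3*x1 + 3*x2 = 14, 0 <= x_i <= 12
Step 1: y^k = 0.0, reduced costs: (8.0, 10.0)
  x^k = (0.0, 0.0), subgradient = b - a^T x = 14.0
  y^{k+1} = 0.0 + 0.05*14.0 = 0.7
Step 2: y^k = 0.7, reduced costs: (5.9, 7.9)
  x^k = (0.0, 0.0), subgradient = b - a^T x = 14.0
  y^{k+1} = 0.7 + 0.05*14.0 = 1.4
Dual objective at y_2 = 1.4: reduced costs (3.8, 5.8), box minimizer x = (0.0, 0.0)
g(y_2) = b*y + (c1 - a1*y)*x1 + (c2 - a2*y)*x2 = 14*1.4 + 3.8*0.0 + 5.8*0.0 = 19.6 + 0.0 + 0.0 = 19.6


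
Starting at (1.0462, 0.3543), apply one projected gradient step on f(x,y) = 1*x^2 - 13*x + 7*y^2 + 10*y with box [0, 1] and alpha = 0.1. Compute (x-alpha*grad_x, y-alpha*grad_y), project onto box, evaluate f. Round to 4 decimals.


Step 1: Compute gradient at (1.0462, 0.3543).
grad_x = 2*1*1.0462 - 13 = -10.9076
grad_y = 2*7*0.3543 + 10 = 14.9602
Step 2: Gradient step.
x_raw = 1.0462 - 0.1*-10.9076 = 2.137
y_raw = 0.3543 - 0.1*14.9602 = -1.1417
Step 3: Project onto [0, 1].
x_proj = clip(2.137) = 1.0
y_proj = clip(-1.1417) = 0.0
Step 4: Evaluate f.
f(1.0, 0.0) = -12.0


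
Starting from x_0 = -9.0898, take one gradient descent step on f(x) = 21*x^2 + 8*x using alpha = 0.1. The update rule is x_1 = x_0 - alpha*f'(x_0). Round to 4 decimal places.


We compute the gradient at x_0 and apply the update.
f'(x) = 42*x + 8
f'(-9.0898) = 42*-9.0898 + 8 = -373.7716
x_1 = -9.0898 - 0.1*-373.7716 = 28.2874


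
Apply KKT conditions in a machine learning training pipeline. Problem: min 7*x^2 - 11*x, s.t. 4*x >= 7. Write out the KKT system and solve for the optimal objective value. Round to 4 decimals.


Step 1: Try lambda = 0 (constraint inactive).
x_unc = 11/(2*7) = 0.7857
Check: 4*0.7857 = 3.1428 < 7 -- violated!
Step 2: Constraint must be active: 4*x = 7
x* = 7/4 = 1.75
lambda = (2*7*1.75 - 11)/4 = 3.375
Step 3: Compute optimal value.
f(x*) = 7*1.75^2 - 11*1.75 = 2.1875


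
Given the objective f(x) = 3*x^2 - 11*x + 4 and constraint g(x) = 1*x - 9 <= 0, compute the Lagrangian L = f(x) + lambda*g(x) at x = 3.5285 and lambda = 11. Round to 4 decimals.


Step 1: Evaluate f(x).
f(3.5285) = 3*3.5285^2 - 11*3.5285 + 4 = 2.5374
Step 2: Evaluate g(x).
g(3.5285) = 1*3.5285 - 9 = -5.4715
Step 3: Compute Lagrangian.
L = 2.5374 + 11*-5.4715 = -57.6491


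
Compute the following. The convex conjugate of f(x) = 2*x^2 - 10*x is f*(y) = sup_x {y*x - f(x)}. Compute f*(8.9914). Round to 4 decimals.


f*(y) = sup_x {y*x - a*x^2 - b*x} = sup_x {(y-b)*x - a*x^2}
FOC: (y - b) - 2a*x = 0 => x* = (y - b)/(2a)
x* = (8.9914 + 10)/(2*2) = 4.7479
f*(8.9914) = (y-b)^2/(4a) = (8.9914 + 10)^2/(4*2)
= 360.6733/8 = 45.0842


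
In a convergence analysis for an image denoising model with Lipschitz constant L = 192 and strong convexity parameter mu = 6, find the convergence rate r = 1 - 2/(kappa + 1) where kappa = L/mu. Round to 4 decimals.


Step 1: Compute the condition number.
kappa = L/mu = 192/6 = 32.0
Step 2: Compute the convergence rate.
r = 1 - 2/(kappa + 1) = 1 - 2*mu/(L + mu) = (L - mu)/(L + mu) = 186/198 = 0.9394


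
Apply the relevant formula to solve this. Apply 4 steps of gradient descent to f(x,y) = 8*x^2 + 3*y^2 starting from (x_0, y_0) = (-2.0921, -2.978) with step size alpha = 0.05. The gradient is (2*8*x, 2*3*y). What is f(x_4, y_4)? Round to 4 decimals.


Gradient descent on f(x,y) = 8*x^2 + 3*y^2.
Starting point: (-2.0921, -2.978), alpha = 0.05
Step 1: grad_x = 2*8*-2.0921 = -33.4736, grad_y = 2*3*-2.978 = -17.868
  x_1 = -2.0921 - 0.05*-33.4736 = -0.4184
  y_1 = -2.978 - 0.05*-17.868 = -2.0846
Step 2: grad_x = 2*8*-0.4184 = -6.6947, grad_y = 2*3*-2.0846 = -12.5076
  x_2 = -0.4184 - 0.05*-6.6947 = -0.0837
  y_2 = -2.0846 - 0.05*-12.5076 = -1.4592
Step 3: grad_x = 2*8*-0.0837 = -1.3389, grad_y = 2*3*-1.4592 = -8.7553
  x_3 = -0.0837 - 0.05*-1.3389 = -0.0167
  y_3 = -1.4592 - 0.05*-8.7553 = -1.0215
Step 4: grad_x = 2*8*-0.0167 = -0.2678, grad_y = 2*3*-1.0215 = -6.1287
  x_4 = -0.0167 - 0.05*-0.2678 = -0.0033
  y_4 = -1.0215 - 0.05*-6.1287 = -0.715
f(-0.0033, -0.715) = 8*(-0.0033)^2 + 3*(-0.715)^2 = 1.5338


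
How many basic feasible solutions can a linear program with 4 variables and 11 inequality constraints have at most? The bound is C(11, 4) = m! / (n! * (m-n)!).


Each vertex corresponds to some choice of n active constraints out of m, so the number of vertices is at most C(m, n) = m! / (n!(m-n)!).
m = 11, n = 4
Numerator: 11 * 10 * 9 * 8
Denominator: 4! = 24
C(11, 4) = 330


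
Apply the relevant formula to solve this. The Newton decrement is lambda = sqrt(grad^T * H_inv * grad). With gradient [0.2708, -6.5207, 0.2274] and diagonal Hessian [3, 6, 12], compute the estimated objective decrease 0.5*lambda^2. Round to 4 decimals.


Step 1: H is diagonal, so H^(-1) * g = [0.0903, -1.0868, 0.019].
Step 2: g^T H^(-1) g = sum_i g_i^2 / H_ii
  = (0.2708)^2/3 + (-6.5207)^2/6 + (0.2274)^2/12
  = 0.0244 + 7.0866 + 0.0043 = 7.1153
Step 3: Objective decrease = 0.5 * g^T H^(-1) g = 3.5577


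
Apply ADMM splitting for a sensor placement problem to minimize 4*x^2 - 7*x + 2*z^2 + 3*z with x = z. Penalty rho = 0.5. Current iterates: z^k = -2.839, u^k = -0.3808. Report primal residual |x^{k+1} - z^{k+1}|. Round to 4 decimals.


ADMM iteration with rho = 0.5, z^k = -2.839, u^k = -0.3808
Step 1: x-update.
Minimize 4*x^2 - 7*x + (0.5/2)*(x + 2.839 - 0.3808)^2
FOC: (2*4 + 0.5)*x = 7 + 0.5*(-2.839 + 0.3808)
x^{k+1} = 0.6789
Step 2: z-update.
Minimize 2*z^2 + 3*z + (0.5/2)*(0.6789 - z - 0.3808)^2
FOC: (2*2 + 0.5)*z = -3 + 0.5*(0.6789 - 0.3808)
z^{k+1} = -0.6335
Step 3: u-update.
u^{k+1} = -0.3808 + 0.6789 + 0.6335 = 0.9317
Step 4: Primal residual = |0.6789 + 0.6335| = 1.3125


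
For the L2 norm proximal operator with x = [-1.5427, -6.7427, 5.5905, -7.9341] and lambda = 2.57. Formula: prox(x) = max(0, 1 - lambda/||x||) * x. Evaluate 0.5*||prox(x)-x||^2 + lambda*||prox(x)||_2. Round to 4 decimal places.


Step 1: Compute ||x||.
||x|| = 11.9184
Step 2: Compute scaling factor.
scale = max(0, 1 - 2.57/11.9184) = 0.7844
Step 3: prox(x) = [-1.21, -5.2887, 4.385, -6.2232]
||prox(x)|| = 9.3484
Step 4: Proximal objective.
0.5*||prox-x||^2 = 3.3025
lambda*||prox|| = 24.0254
Total = 27.3278


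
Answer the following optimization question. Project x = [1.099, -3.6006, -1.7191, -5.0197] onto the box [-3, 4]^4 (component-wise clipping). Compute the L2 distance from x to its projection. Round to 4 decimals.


Project each component onto [-3, 4].
clip(1.099) = 1.099, clip(-3.6006) = -3.0, clip(-1.7191) = -1.7191, clip(-5.0197) = -3.0
Projection = [1.099, -3.0, -1.7191, -3.0]
Squared diffs: [0.0, 0.3607, 0.0, 4.0792]
Distance = sqrt(4.4399) = 2.1071


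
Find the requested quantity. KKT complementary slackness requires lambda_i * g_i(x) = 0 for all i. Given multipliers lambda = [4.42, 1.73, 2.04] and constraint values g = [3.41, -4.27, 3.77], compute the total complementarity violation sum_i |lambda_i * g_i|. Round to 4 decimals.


KKT complementary slackness check:
lambda_1 * g_1 = 4.42 * 3.41 = 15.0722
lambda_2 * g_2 = 1.73 * -4.27 = -7.3871
lambda_3 * g_3 = 2.04 * 3.77 = 7.6908
Total violation = 15.0722 + 7.3871 + 7.6908 = 30.1501


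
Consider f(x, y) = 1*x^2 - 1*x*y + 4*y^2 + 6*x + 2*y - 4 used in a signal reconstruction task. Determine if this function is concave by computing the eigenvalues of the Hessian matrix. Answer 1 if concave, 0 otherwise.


The Hessian of f(x,y) = 1*x^2 - 1*x*y + 4*y^2 + 6*x + 2*y - 4 is:
H = [[2, -1], [-1, 8]]
Trace = 2 + 8 = 10
Determinant = 2*8 - (-1)^2 = 15
Discriminant = (10)^2 - 4*15 = 40.0
Eigenvalues: lambda_1 = 1.8377, lambda_2 = 8.1623
The function is not concave.

0


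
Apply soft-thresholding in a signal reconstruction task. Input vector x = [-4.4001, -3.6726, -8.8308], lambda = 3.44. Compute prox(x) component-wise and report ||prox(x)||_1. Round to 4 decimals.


Soft-thresholding with lambda = 3.44:
prox(-4.4001) = sign(-4.4001)*max(|-4.4001| - 3.44, 0) = -0.9601
prox(-3.6726) = sign(-3.6726)*max(|-3.6726| - 3.44, 0) = -0.2326
prox(-8.8308) = sign(-8.8308)*max(|-8.8308| - 3.44, 0) = -5.3908
prox(x) = [-0.9601, -0.2326, -5.3908]
||prox(x)||_1 = 0.9601 + 0.2326 + 5.3908 = 6.5835


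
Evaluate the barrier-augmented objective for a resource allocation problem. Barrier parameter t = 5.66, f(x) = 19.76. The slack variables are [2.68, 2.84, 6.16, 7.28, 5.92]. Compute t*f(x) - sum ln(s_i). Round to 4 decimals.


Step 1: Compute log-barrier.
ln values: [0.9858, 1.0438, 1.8181, 1.9851, 1.7783]
phi = -(0.9858 + 1.0438 + 1.8181 + 1.9851 + 1.7783) = -7.6112
Step 2: Compute augmented objective.
t*f(x) = 5.66*19.76 = 111.8416
Total = 111.8416 - 7.6112 = 104.2304


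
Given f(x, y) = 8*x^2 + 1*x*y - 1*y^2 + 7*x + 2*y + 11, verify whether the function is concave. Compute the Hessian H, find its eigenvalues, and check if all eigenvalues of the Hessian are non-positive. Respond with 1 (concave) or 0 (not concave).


The Hessian of f(x,y) = 8*x^2 + 1*x*y - 1*y^2 + 7*x + 2*y + 11 is:
H = [[16, 1], [1, -2]]
Trace = 16 - 2 = 14
Determinant = 16*-2 - (1)^2 = -33
Discriminant = (14)^2 - 4*-33 = 328.0
Eigenvalues: lambda_1 = -2.0554, lambda_2 = 16.0554
The function is not concave.

0


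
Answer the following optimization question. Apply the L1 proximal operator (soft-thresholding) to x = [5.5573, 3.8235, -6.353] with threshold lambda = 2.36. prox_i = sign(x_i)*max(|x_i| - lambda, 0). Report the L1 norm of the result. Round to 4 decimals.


Soft-thresholding with lambda = 2.36:
prox(5.5573) = sign(5.5573)*max(|5.5573| - 2.36, 0) = 3.1973
prox(3.8235) = sign(3.8235)*max(|3.8235| - 2.36, 0) = 1.4635
prox(-6.353) = sign(-6.353)*max(|-6.353| - 2.36, 0) = -3.993
prox(x) = [3.1973, 1.4635, -3.993]
||prox(x)||_1 = 3.1973 + 1.4635 + 3.993 = 8.6538


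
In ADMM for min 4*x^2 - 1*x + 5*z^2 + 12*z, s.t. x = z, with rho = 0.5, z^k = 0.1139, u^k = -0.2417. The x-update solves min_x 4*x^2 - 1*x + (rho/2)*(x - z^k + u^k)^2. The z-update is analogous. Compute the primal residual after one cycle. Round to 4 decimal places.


ADMM iteration with rho = 0.5, z^k = 0.1139, u^k = -0.2417
Step 1: x-update.
Minimize 4*x^2 - 1*x + (0.5/2)*(x - 0.1139 - 0.2417)^2
FOC: (2*4 + 0.5)*x = 1 + 0.5*(0.1139 + 0.2417)
x^{k+1} = 0.1386
Step 2: z-update.
Minimize 5*z^2 + 12*z + (0.5/2)*(0.1386 - z - 0.2417)^2
FOC: (2*5 + 0.5)*z = -12 + 0.5*(0.1386 - 0.2417)
z^{k+1} = -1.1478
Step 3: u-update.
u^{k+1} = -0.2417 + 0.1386 + 1.1478 = 1.0446
Step 4: Primal residual = |0.1386 + 1.1478| = 1.2863


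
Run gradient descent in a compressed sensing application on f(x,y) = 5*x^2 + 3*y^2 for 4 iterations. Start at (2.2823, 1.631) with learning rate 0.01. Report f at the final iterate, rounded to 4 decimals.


Gradient descent on f(x,y) = 5*x^2 + 3*y^2.
Starting point: (2.2823, 1.631), alpha = 0.01
Step 1: grad_x = 2*5*2.2823 = 22.823, grad_y = 2*3*1.631 = 9.786
  x_1 = 2.2823 - 0.01*22.823 = 2.0541
  y_1 = 1.631 - 0.01*9.786 = 1.5331
Step 2: grad_x = 2*5*2.0541 = 20.5407, grad_y = 2*3*1.5331 = 9.1988
  x_2 = 2.0541 - 0.01*20.5407 = 1.8487
  y_2 = 1.5331 - 0.01*9.1988 = 1.4412
Step 3: grad_x = 2*5*1.8487 = 18.4866, grad_y = 2*3*1.4412 = 8.6469
  x_3 = 1.8487 - 0.01*18.4866 = 1.6638
  y_3 = 1.4412 - 0.01*8.6469 = 1.3547
Step 4: grad_x = 2*5*1.6638 = 16.638, grad_y = 2*3*1.3547 = 8.1281
  x_4 = 1.6638 - 0.01*16.638 = 1.4974
  y_4 = 1.3547 - 0.01*8.1281 = 1.2734
f(1.4974, 1.2734) = 5*1.4974^2 + 3*1.2734^2 = 16.0759


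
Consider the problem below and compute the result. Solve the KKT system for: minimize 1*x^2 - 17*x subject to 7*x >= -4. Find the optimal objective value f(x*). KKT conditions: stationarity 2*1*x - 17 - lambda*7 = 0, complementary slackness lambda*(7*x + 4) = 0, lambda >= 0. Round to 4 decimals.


Step 1: Try lambda = 0 (constraint inactive).
Stationarity: 2*1*x - 17 = 0
x* = 17/(2*1) = 8.5
Check constraint: 7*8.5 = 59.5 >= -4 -- satisfied.
Step 2: Compute optimal value.
f(x*) = 1*8.5^2 - 17*8.5 = -72.25


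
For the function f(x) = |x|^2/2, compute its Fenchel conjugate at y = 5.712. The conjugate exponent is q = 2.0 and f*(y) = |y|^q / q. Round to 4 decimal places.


The conjugate exponent q satisfies 1/p + 1/q = 1.
p = 2, so q = 2/(2 - 1) = 2.0
|y|^q = 5.712^2.0 = 32.6269
f*(5.712) = 32.6269 / 2.0 = 16.3135


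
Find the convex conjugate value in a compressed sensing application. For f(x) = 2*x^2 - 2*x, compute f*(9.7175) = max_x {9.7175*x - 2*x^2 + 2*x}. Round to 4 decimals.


f*(y) = sup_x {y*x - a*x^2 - b*x} = sup_x {(y-b)*x - a*x^2}
FOC: (y - b) - 2a*x = 0 => x* = (y - b)/(2a)
x* = (9.7175 + 2)/(2*2) = 2.9294
f*(9.7175) = (y-b)^2/(4a) = (9.7175 + 2)^2/(4*2)
= 137.2998/8 = 17.1625


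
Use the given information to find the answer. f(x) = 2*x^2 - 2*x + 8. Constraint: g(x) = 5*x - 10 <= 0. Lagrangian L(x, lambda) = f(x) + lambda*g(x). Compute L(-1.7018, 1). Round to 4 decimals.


Step 1: Evaluate f(x).
f(-1.7018) = 2*(-1.7018)^2 - 2*(-1.7018) + 8 = 17.1958
Step 2: Evaluate g(x).
g(-1.7018) = 5*-1.7018 - 10 = -18.509
Step 3: Compute Lagrangian.
L = 17.1958 + 1*-18.509 = -1.3132


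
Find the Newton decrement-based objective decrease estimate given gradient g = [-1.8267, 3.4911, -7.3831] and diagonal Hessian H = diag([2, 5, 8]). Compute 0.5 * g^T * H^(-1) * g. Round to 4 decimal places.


Step 1: H is diagonal, so H^(-1) * g = [-0.9134, 0.6982, -0.9229].
Step 2: g^T H^(-1) g = sum_i g_i^2 / H_ii
  = (-1.8267)^2/2 + (3.4911)^2/5 + (-7.3831)^2/8
  = 1.6684 + 2.4376 + 6.8138 = 10.9197
Step 3: Objective decrease = 0.5 * g^T H^(-1) g = 5.4599


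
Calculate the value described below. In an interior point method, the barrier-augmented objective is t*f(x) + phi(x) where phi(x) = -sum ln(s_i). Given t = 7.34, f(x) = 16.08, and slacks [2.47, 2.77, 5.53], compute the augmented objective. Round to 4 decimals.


Step 1: Compute log-barrier.
ln values: [0.9042, 1.0188, 1.7102]
phi = -(0.9042 + 1.0188 + 1.7102) = -3.6333
Step 2: Compute augmented objective.
t*f(x) = 7.34*16.08 = 118.0272
Total = 118.0272 - 3.6333 = 114.3939


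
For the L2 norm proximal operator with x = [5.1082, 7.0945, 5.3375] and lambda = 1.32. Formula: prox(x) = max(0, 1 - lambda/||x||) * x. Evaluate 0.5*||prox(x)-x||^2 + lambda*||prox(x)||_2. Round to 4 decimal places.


Step 1: Compute ||x||.
||x|| = 10.2428
Step 2: Compute scaling factor.
scale = max(0, 1 - 1.32/10.2428) = 0.8711
Step 3: prox(x) = [4.4499, 6.1802, 4.6496]
||prox(x)|| = 8.9228
Step 4: Proximal objective.
0.5*||prox-x||^2 = 0.8712
lambda*||prox|| = 11.7781
Total = 12.6493


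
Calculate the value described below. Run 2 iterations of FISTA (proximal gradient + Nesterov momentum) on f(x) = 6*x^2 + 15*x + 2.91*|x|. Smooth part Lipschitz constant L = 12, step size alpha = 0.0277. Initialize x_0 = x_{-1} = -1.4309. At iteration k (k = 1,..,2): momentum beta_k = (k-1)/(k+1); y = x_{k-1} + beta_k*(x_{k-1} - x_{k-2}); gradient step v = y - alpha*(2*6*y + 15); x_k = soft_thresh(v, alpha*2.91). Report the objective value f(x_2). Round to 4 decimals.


FISTA on f(x) = 6*x^2 + 15*x + 2.91*|x|
L = 12, alpha = 0.0277
Iteration 1: beta = 0.0, y = -1.4309 + 0.0*(-1.4309 + 1.4309) = -1.4309
  grad(y) = -2.1708, v = y - alpha*grad = -1.3708
  prox(v) = soft_thresh(-1.3708, 0.0806) = -1.2902
Iteration 2: beta = 0.3333, y = -1.2902 + 0.3333*(-1.2902 + 1.4309) = -1.2432
  grad(y) = 0.081, v = y - alpha*grad = -1.2455
  prox(v) = soft_thresh(-1.2455, 0.0806) = -1.1649
f(x_2) = 6*(-1.1649)^2 + 15*(-1.1649) + 2.91*|-1.1649| = -5.9417


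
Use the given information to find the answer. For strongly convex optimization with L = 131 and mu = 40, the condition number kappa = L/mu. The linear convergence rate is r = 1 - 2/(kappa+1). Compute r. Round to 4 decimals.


Step 1: Compute the condition number.
kappa = L/mu = 131/40 = 3.275
Step 2: Compute the convergence rate.
r = 1 - 2/(kappa + 1) = 1 - 2*mu/(L + mu) = (L - mu)/(L + mu) = 91/171 = 0.5322


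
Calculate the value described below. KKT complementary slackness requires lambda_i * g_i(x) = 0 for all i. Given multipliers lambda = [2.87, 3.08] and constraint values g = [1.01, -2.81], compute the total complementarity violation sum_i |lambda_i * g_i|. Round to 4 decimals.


KKT complementary slackness check:
lambda_1 * g_1 = 2.87 * 1.01 = 2.8987
lambda_2 * g_2 = 3.08 * -2.81 = -8.6548
Total violation = 2.8987 + 8.6548 = 11.5535


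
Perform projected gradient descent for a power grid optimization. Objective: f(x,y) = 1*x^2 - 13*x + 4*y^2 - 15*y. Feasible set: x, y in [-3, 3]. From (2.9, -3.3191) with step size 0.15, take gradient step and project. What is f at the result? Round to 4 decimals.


Step 1: Compute gradient at (2.9, -3.3191).
grad_x = 2*1*2.9 - 13 = -7.2
grad_y = 2*4*-3.3191 - 15 = -41.5528
Step 2: Gradient step.
x_raw = 2.9 - 0.15*-7.2 = 3.98
y_raw = -3.3191 - 0.15*-41.5528 = 2.9138
Step 3: Project onto [-3, 3].
x_proj = clip(3.98) = 3.0
y_proj = clip(2.9138) = 2.9138
Step 4: Evaluate f.
f(3.0, 2.9138) = -39.7459


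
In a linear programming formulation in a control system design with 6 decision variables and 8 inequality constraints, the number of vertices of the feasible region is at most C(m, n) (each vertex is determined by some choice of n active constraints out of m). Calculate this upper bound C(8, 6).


Each vertex corresponds to some choice of n active constraints out of m, so the number of vertices is at most C(m, n) = m! / (n!(m-n)!).
m = 8, n = 6
Numerator: 8 * 7 * 6 * 5 * 4 * 3
Denominator: 6! = 720
C(8, 6) = 28


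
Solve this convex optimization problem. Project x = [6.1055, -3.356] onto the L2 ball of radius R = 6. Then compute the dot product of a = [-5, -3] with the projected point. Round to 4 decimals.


Step 1: Compute ||x|| (intermediates to 6 decimals).
||x|| = sqrt(6.1055^2 + (-3.356)^2) = 6.967056
Step 2: Project.
Since ||x|| > R, scale = R/||x|| = 6/6.967056 = 0.861196, proj(x) = scale * x
proj(x) = [5.258032, -2.890174]
Step 3: Dot product.
a^T * proj(x) = -5*5.258032 - 3*(-2.890174) = -17.6196


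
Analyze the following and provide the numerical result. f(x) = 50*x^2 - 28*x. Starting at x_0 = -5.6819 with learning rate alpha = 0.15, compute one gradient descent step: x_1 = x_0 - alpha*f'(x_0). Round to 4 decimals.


We compute the gradient at x_0 and apply the update.
f'(x) = 100*x - 28
f'(-5.6819) = 100*-5.6819 - 28 = -596.19
x_1 = -5.6819 - 0.15*-596.19 = 83.7466


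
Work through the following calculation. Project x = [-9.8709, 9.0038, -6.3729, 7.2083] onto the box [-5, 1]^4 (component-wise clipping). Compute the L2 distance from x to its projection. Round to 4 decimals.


Project each component onto [-5, 1].
clip(-9.8709) = -5.0, clip(9.0038) = 1.0, clip(-6.3729) = -5.0, clip(7.2083) = 1.0
Projection = [-5.0, 1.0, -5.0, 1.0]
Squared diffs: [23.7257, 64.0608, 1.8849, 38.543]
Distance = sqrt(128.2144) = 11.3232


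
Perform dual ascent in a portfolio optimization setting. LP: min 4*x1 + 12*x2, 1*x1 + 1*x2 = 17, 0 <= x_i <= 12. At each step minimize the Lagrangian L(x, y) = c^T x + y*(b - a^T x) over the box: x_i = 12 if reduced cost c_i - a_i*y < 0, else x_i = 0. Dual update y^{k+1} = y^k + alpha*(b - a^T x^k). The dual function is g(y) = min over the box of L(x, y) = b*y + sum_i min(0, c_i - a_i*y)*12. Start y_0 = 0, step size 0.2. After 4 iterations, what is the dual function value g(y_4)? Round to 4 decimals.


Dual ascent for LP: min 4*x1 + 12*x2, 1*x1 + 1*x2 = 17, 0 <= x_i <= 12
Step 1: y^k = 0.0, reduced costs: (4.0, 12.0)
  x^k = (0.0, 0.0), subgradient = b - a^T x = 17.0
  y^{k+1} = 0.0 + 0.2*17.0 = 3.4
Step 2: y^k = 3.4, reduced costs: (0.6, 8.6)
  x^k = (0.0, 0.0), subgradient = b - a^T x = 17.0
  y^{k+1} = 3.4 + 0.2*17.0 = 6.8
Step 3: y^k = 6.8, reduced costs: (-2.8, 5.2)
  x^k = (12.0, 0.0), subgradient = b - a^T x = 5.0
  y^{k+1} = 6.8 + 0.2*5.0 = 7.8
Step 4: y^k = 7.8, reduced costs: (-3.8, 4.2)
  x^k = (12.0, 0.0), subgradient = b - a^T x = 5.0
  y^{k+1} = 7.8 + 0.2*5.0 = 8.8
Dual objective at y_4 = 8.8: reduced costs (-4.8, 3.2), box minimizer x = (12.0, 0.0)
g(y_4) = b*y + (c1 - a1*y)*x1 + (c2 - a2*y)*x2 = 17*8.8 + (-4.8)*12.0 + 3.2*0.0 = 149.6 - 57.6 + 0.0 = 92.0


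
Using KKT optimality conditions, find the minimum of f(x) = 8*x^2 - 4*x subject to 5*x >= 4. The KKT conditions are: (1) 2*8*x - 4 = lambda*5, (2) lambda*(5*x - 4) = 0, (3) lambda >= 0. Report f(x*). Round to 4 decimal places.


Step 1: Try lambda = 0 (constraint inactive).
x_unc = 4/(2*8) = 0.25
Check: 5*0.25 = 1.25 < 4 -- violated!
Step 2: Constraint must be active: 5*x = 4
x* = 4/5 = 0.8
lambda = (2*8*0.8 - 4)/5 = 1.76
Step 3: Compute optimal value.
f(x*) = 8*0.8^2 - 4*0.8 = 1.92


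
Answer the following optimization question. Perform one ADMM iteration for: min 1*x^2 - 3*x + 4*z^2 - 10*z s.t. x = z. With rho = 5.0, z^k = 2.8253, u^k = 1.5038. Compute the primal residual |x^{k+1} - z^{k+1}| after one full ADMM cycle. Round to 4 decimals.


ADMM iteration with rho = 5.0, z^k = 2.8253, u^k = 1.5038
Step 1: x-update.
Minimize 1*x^2 - 3*x + (5.0/2)*(x - 2.8253 + 1.5038)^2
FOC: (2*1 + 5.0)*x = 3 + 5.0*(2.8253 - 1.5038)
x^{k+1} = 1.3725
Step 2: z-update.
Minimize 4*z^2 - 10*z + (5.0/2)*(1.3725 - z + 1.5038)^2
FOC: (2*4 + 5.0)*z = 10 + 5.0*(1.3725 + 1.5038)
z^{k+1} = 1.8755
Step 3: u-update.
u^{k+1} = 1.5038 + 1.3725 - 1.8755 = 1.0008
Step 4: Primal residual = |1.3725 - 1.8755| = 0.503


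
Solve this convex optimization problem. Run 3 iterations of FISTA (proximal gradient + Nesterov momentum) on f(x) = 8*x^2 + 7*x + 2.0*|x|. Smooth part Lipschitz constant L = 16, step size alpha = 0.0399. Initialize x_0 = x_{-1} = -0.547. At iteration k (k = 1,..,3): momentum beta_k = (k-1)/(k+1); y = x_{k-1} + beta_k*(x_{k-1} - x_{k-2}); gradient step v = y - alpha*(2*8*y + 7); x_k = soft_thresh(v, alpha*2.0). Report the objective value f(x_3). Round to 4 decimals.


FISTA on f(x) = 8*x^2 + 7*x + 2.0*|x|
L = 16, alpha = 0.0399
Iteration 1: beta = 0.0, y = -0.547 + 0.0*(-0.547 + 0.547) = -0.547
  grad(y) = -1.752, v = y - alpha*grad = -0.4771
  prox(v) = soft_thresh(-0.4771, 0.0798) = -0.3973
Iteration 2: beta = 0.3333, y = -0.3973 + 0.3333*(-0.3973 + 0.547) = -0.3474
  grad(y) = 1.4417, v = y - alpha*grad = -0.4049
  prox(v) = soft_thresh(-0.4049, 0.0798) = -0.3251
Iteration 3: beta = 0.5, y = -0.3251 + 0.5*(-0.3251 + 0.3973) = -0.289
  grad(y) = 2.3755, v = y - alpha*grad = -0.3838
  prox(v) = soft_thresh(-0.3838, 0.0798) = -0.304
f(x_3) = 8*(-0.304)^2 + 7*(-0.304) + 2.0*|-0.304| = -0.7807


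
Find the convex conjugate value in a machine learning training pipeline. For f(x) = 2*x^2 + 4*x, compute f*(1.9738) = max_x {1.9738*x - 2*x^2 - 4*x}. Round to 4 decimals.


f*(y) = sup_x {y*x - a*x^2 - b*x} = sup_x {(y-b)*x - a*x^2}
FOC: (y - b) - 2a*x = 0 => x* = (y - b)/(2a)
x* = (1.9738 - 4)/(2*2) = -0.5066
f*(1.9738) = (y-b)^2/(4a) = (1.9738 - 4)^2/(4*2)
= 4.1055/8 = 0.5132


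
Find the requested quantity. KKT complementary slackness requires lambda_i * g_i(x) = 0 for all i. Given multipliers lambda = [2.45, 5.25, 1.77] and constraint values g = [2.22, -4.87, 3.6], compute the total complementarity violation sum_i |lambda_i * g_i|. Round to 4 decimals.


KKT complementary slackness check:
lambda_1 * g_1 = 2.45 * 2.22 = 5.439
lambda_2 * g_2 = 5.25 * -4.87 = -25.5675
lambda_3 * g_3 = 1.77 * 3.6 = 6.372
Total violation = 5.439 + 25.5675 + 6.372 = 37.3785


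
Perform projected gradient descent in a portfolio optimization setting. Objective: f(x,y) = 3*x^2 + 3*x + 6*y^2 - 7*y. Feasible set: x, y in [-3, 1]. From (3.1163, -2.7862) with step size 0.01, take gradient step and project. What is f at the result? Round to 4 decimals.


Step 1: Compute gradient at (3.1163, -2.7862).
grad_x = 2*3*3.1163 + 3 = 21.6978
grad_y = 2*6*-2.7862 - 7 = -40.4344
Step 2: Gradient step.
x_raw = 3.1163 - 0.01*21.6978 = 2.8993
y_raw = -2.7862 - 0.01*-40.4344 = -2.3819
Step 3: Project onto [-3, 1].
x_proj = clip(2.8993) = 1.0
y_proj = clip(-2.3819) = -2.3819
Step 4: Evaluate f.
f(1.0, -2.3819) = 56.7124


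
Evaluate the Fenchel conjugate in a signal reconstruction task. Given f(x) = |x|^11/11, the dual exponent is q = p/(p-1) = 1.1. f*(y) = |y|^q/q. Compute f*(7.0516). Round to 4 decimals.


The conjugate exponent q satisfies 1/p + 1/q = 1.
p = 11, so q = 11/(11 - 1) = 1.1
|y|^q = 7.0516^1.1 = 8.5727
f*(7.0516) = 8.5727 / 1.1 = 7.7933


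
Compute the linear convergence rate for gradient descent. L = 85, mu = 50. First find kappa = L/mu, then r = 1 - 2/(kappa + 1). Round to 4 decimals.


Step 1: Compute the condition number.
kappa = L/mu = 85/50 = 1.7
Step 2: Compute the convergence rate.
r = 1 - 2/(kappa + 1) = 1 - 2*mu/(L + mu) = (L - mu)/(L + mu) = 35/135 = 0.2593


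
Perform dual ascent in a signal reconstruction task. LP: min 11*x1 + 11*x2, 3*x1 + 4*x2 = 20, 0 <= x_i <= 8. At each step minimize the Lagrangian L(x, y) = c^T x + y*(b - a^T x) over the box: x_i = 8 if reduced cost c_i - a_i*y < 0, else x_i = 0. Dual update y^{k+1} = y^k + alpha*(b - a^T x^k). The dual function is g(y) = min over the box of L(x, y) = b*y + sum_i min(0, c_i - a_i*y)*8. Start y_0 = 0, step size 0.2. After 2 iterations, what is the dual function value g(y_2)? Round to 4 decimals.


Dual ascent for LP: min 11*x1 + 11*x2, 3*x1 + 4*x2 = 20, 0 <= x_i <= 8
Step 1: y^k = 0.0, reduced costs: (11.0, 11.0)
  x^k = (0.0, 0.0), subgradient = b - a^T x = 20.0
  y^{k+1} = 0.0 + 0.2*20.0 = 4.0
Step 2: y^k = 4.0, reduced costs: (-1.0, -5.0)
  x^k = (8.0, 8.0), subgradient = b - a^T x = -36.0
  y^{k+1} = 4.0 + 0.2*-36.0 = -3.2
Dual objective at y_2 = -3.2: reduced costs (20.6, 23.8), box minimizer x = (0.0, 0.0)
g(y_2) = b*y + (c1 - a1*y)*x1 + (c2 - a2*y)*x2 = 20*(-3.2) + 20.6*0.0 + 23.8*0.0 = -64.0 + 0.0 + 0.0 = -64.0


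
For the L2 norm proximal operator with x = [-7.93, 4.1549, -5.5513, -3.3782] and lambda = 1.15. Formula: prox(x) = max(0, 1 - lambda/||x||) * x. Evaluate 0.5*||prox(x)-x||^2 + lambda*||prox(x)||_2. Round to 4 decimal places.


Step 1: Compute ||x||.
||x|| = 11.0624
Step 2: Compute scaling factor.
scale = max(0, 1 - 1.15/11.0624) = 0.896
Step 3: prox(x) = [-7.1056, 3.723, -4.9742, -3.027]
||prox(x)|| = 9.9124
Step 4: Proximal objective.
0.5*||prox-x||^2 = 0.6613
lambda*||prox|| = 11.3993
Total = 12.0605


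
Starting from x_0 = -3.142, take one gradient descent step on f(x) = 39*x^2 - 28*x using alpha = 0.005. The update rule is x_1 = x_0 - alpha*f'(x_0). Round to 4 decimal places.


We compute the gradient at x_0 and apply the update.
f'(x) = 78*x - 28
f'(-3.142) = 78*-3.142 - 28 = -273.076
x_1 = -3.142 - 0.005*-273.076 = -1.7766


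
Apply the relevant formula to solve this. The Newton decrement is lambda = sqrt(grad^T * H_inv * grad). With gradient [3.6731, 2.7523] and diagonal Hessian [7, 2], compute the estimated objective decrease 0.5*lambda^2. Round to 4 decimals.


Step 1: H is diagonal, so H^(-1) * g = [0.5247, 1.3762].
Step 2: g^T H^(-1) g = sum_i g_i^2 / H_ii
  = (3.6731)^2/7 + (2.7523)^2/2
  = 1.9274 + 3.7876 = 5.715
Step 3: Objective decrease = 0.5 * g^T H^(-1) g = 2.8575
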